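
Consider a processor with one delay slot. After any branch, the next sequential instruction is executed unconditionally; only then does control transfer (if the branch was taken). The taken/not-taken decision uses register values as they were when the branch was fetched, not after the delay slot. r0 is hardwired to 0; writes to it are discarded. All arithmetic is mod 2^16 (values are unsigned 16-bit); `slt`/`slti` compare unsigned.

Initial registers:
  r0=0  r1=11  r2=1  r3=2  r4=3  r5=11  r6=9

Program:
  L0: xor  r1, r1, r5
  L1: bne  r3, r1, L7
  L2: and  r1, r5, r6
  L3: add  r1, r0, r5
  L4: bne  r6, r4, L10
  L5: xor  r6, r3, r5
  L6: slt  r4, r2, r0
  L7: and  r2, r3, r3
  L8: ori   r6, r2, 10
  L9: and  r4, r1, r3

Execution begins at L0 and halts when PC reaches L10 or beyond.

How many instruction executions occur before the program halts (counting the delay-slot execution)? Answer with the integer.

6

[0] xor  r1, r1, r5  →  {r0:0, r1:0, r2:1, r3:2, r4:3, r5:11, r6:9}
[1] bne  r3, r1, L7  →  {r0:0, r1:0, r2:1, r3:2, r4:3, r5:11, r6:9}  ⟨branch taken⟩
[2] and  r1, r5, r6  →  {r0:0, r1:9, r2:1, r3:2, r4:3, r5:11, r6:9}
[7] and  r2, r3, r3  →  {r0:0, r1:9, r2:2, r3:2, r4:3, r5:11, r6:9}
[8] ori   r6, r2, 10  →  {r0:0, r1:9, r2:2, r3:2, r4:3, r5:11, r6:10}
[9] and  r4, r1, r3  →  {r0:0, r1:9, r2:2, r3:2, r4:0, r5:11, r6:10}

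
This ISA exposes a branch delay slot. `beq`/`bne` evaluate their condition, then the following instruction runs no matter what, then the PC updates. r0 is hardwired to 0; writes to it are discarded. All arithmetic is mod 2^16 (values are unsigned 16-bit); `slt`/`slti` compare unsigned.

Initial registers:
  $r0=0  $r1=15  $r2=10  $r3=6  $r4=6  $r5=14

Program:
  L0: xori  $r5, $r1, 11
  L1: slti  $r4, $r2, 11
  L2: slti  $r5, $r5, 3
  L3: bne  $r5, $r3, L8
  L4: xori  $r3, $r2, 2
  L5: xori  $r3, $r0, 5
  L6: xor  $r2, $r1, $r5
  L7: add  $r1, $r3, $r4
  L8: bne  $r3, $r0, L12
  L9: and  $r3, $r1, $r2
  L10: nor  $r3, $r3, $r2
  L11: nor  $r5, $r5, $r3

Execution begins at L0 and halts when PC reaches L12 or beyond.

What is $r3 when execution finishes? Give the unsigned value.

#0 xori  $r5, $r1, 11 ; 0/15/10/6/6/4
#1 slti  $r4, $r2, 11 ; 0/15/10/6/1/4
#2 slti  $r5, $r5, 3 ; 0/15/10/6/1/0
#3 bne  $r5, $r3, L8 ; 0/15/10/6/1/0 ; →target
#4 xori  $r3, $r2, 2 ; 0/15/10/8/1/0
#8 bne  $r3, $r0, L12 ; 0/15/10/8/1/0 ; →target
#9 and  $r3, $r1, $r2 ; 0/15/10/10/1/0

10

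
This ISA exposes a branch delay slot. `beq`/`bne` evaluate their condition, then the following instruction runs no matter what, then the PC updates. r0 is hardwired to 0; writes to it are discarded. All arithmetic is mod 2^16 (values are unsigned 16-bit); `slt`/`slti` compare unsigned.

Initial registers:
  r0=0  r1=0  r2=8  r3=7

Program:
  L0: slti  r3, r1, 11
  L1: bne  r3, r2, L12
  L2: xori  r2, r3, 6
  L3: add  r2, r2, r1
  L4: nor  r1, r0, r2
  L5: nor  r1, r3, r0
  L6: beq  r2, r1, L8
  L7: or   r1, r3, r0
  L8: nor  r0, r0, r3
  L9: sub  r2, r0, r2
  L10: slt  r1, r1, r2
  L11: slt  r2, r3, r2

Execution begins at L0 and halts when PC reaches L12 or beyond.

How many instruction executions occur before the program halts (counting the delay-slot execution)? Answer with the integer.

3

#0 slti  r3, r1, 11 ; 0/0/8/1
#1 bne  r3, r2, L12 ; 0/0/8/1 ; →target
#2 xori  r2, r3, 6 ; 0/0/7/1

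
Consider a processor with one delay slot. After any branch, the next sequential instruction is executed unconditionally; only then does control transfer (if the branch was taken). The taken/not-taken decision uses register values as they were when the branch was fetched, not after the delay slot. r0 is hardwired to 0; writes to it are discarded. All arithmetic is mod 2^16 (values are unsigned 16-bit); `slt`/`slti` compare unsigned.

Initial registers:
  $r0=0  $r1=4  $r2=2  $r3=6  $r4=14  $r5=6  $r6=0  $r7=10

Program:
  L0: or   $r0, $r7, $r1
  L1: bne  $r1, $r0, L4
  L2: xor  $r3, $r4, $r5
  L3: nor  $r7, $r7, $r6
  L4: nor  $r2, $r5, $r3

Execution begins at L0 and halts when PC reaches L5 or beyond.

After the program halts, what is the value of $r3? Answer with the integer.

8

[0] or   $r0, $r7, $r1  →  {$r0:0, $r1:4, $r2:2, $r3:6, $r4:14, $r5:6, $r6:0, $r7:10}
[1] bne  $r1, $r0, L4  →  {$r0:0, $r1:4, $r2:2, $r3:6, $r4:14, $r5:6, $r6:0, $r7:10}  ⟨branch taken⟩
[2] xor  $r3, $r4, $r5  →  {$r0:0, $r1:4, $r2:2, $r3:8, $r4:14, $r5:6, $r6:0, $r7:10}
[4] nor  $r2, $r5, $r3  →  {$r0:0, $r1:4, $r2:65521, $r3:8, $r4:14, $r5:6, $r6:0, $r7:10}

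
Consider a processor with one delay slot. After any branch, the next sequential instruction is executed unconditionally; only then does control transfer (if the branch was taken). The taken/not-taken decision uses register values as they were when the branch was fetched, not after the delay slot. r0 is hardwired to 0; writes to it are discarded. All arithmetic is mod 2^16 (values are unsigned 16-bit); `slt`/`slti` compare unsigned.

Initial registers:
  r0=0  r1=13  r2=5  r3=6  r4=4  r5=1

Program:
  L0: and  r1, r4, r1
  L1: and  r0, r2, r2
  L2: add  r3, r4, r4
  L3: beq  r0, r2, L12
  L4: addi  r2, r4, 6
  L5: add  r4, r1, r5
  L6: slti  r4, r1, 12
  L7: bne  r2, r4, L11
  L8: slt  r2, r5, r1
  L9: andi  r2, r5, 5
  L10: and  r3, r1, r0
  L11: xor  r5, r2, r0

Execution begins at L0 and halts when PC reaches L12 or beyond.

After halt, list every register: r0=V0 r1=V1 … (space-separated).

r0=0 r1=4 r2=1 r3=8 r4=1 r5=1

#0 and  r1, r4, r1 ; 0/4/5/6/4/1
#1 and  r0, r2, r2 ; 0/4/5/6/4/1
#2 add  r3, r4, r4 ; 0/4/5/8/4/1
#3 beq  r0, r2, L12 ; 0/4/5/8/4/1 ; →fallthru
#4 addi  r2, r4, 6 ; 0/4/10/8/4/1
#5 add  r4, r1, r5 ; 0/4/10/8/5/1
#6 slti  r4, r1, 12 ; 0/4/10/8/1/1
#7 bne  r2, r4, L11 ; 0/4/10/8/1/1 ; →target
#8 slt  r2, r5, r1 ; 0/4/1/8/1/1
#11 xor  r5, r2, r0 ; 0/4/1/8/1/1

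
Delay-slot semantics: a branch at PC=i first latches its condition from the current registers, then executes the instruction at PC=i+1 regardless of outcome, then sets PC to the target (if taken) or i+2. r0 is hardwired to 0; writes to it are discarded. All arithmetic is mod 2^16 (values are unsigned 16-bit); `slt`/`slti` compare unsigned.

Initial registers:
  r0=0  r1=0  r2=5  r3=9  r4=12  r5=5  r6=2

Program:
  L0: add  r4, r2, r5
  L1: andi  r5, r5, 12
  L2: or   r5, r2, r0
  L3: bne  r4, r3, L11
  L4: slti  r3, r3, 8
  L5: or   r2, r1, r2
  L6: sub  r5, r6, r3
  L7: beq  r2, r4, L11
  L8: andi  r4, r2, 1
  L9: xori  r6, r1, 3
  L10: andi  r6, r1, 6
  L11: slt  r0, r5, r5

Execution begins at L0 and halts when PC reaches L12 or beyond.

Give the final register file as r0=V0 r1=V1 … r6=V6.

  step pc=0: add  r4, r2, r5  regs=(0,0,5,9,10,5,2)
  step pc=1: andi  r5, r5, 12  regs=(0,0,5,9,10,4,2)
  step pc=2: or   r5, r2, r0  regs=(0,0,5,9,10,5,2)
  step pc=3: bne  r4, r3, L11  cond=T  regs=(0,0,5,9,10,5,2)
  step pc=4: slti  r3, r3, 8  regs=(0,0,5,0,10,5,2)
  step pc=11: slt  r0, r5, r5  regs=(0,0,5,0,10,5,2)

r0=0 r1=0 r2=5 r3=0 r4=10 r5=5 r6=2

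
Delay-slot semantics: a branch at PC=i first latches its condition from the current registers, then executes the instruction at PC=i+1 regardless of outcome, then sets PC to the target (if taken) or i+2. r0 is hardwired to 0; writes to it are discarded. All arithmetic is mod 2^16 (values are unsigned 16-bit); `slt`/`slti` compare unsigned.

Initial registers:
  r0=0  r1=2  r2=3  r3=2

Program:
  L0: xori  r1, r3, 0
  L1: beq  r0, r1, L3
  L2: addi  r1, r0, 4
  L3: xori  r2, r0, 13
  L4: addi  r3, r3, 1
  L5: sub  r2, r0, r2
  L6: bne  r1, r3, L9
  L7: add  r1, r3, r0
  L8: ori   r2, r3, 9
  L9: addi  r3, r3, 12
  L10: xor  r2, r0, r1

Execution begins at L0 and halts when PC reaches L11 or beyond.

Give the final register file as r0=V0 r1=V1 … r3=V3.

  step pc=0: xori  r1, r3, 0  regs=(0,2,3,2)
  step pc=1: beq  r0, r1, L3  cond=F  regs=(0,2,3,2)
  step pc=2: addi  r1, r0, 4  regs=(0,4,3,2)
  step pc=3: xori  r2, r0, 13  regs=(0,4,13,2)
  step pc=4: addi  r3, r3, 1  regs=(0,4,13,3)
  step pc=5: sub  r2, r0, r2  regs=(0,4,65523,3)
  step pc=6: bne  r1, r3, L9  cond=T  regs=(0,4,65523,3)
  step pc=7: add  r1, r3, r0  regs=(0,3,65523,3)
  step pc=9: addi  r3, r3, 12  regs=(0,3,65523,15)
  step pc=10: xor  r2, r0, r1  regs=(0,3,3,15)

r0=0 r1=3 r2=3 r3=15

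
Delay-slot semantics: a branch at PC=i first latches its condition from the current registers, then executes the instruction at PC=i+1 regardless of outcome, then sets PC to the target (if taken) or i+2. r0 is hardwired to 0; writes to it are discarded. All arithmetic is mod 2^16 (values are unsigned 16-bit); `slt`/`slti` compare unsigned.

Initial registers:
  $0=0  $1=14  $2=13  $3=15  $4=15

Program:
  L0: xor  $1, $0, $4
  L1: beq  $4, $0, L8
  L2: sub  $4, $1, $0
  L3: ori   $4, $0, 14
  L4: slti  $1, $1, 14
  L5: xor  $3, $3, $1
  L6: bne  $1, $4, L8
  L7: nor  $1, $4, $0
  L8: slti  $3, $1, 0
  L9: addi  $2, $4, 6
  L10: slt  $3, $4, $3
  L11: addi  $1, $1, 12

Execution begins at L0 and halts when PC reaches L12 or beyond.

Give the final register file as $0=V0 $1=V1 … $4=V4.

$0=0 $1=65533 $2=20 $3=0 $4=14

#0 xor  $1, $0, $4 ; 0/15/13/15/15
#1 beq  $4, $0, L8 ; 0/15/13/15/15 ; →fallthru
#2 sub  $4, $1, $0 ; 0/15/13/15/15
#3 ori   $4, $0, 14 ; 0/15/13/15/14
#4 slti  $1, $1, 14 ; 0/0/13/15/14
#5 xor  $3, $3, $1 ; 0/0/13/15/14
#6 bne  $1, $4, L8 ; 0/0/13/15/14 ; →target
#7 nor  $1, $4, $0 ; 0/65521/13/15/14
#8 slti  $3, $1, 0 ; 0/65521/13/0/14
#9 addi  $2, $4, 6 ; 0/65521/20/0/14
#10 slt  $3, $4, $3 ; 0/65521/20/0/14
#11 addi  $1, $1, 12 ; 0/65533/20/0/14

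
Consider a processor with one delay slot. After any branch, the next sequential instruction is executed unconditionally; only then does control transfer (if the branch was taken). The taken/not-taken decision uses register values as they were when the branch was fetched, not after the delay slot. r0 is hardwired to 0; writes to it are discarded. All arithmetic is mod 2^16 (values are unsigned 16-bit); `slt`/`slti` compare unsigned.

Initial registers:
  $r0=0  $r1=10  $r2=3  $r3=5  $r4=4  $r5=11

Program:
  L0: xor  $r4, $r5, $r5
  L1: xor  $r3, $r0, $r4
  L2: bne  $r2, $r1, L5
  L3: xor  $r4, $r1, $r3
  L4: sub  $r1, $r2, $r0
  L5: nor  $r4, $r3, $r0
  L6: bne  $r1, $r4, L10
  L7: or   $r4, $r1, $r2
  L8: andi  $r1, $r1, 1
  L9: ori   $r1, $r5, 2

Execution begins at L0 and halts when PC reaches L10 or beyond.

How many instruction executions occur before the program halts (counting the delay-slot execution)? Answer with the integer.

7

PC=0  xor  $r4, $r5, $r5     | $r0=0 $r1=10 $r2=3 $r3=5 $r4=0 $r5=11
PC=1  xor  $r3, $r0, $r4     | $r0=0 $r1=10 $r2=3 $r3=0 $r4=0 $r5=11
PC=2  bne  $r2, $r1, L5      | $r0=0 $r1=10 $r2=3 $r3=0 $r4=0 $r5=11  [TAKEN]
PC=3  xor  $r4, $r1, $r3     | $r0=0 $r1=10 $r2=3 $r3=0 $r4=10 $r5=11
PC=5  nor  $r4, $r3, $r0     | $r0=0 $r1=10 $r2=3 $r3=0 $r4=65535 $r5=11
PC=6  bne  $r1, $r4, L10     | $r0=0 $r1=10 $r2=3 $r3=0 $r4=65535 $r5=11  [TAKEN]
PC=7  or   $r4, $r1, $r2     | $r0=0 $r1=10 $r2=3 $r3=0 $r4=11 $r5=11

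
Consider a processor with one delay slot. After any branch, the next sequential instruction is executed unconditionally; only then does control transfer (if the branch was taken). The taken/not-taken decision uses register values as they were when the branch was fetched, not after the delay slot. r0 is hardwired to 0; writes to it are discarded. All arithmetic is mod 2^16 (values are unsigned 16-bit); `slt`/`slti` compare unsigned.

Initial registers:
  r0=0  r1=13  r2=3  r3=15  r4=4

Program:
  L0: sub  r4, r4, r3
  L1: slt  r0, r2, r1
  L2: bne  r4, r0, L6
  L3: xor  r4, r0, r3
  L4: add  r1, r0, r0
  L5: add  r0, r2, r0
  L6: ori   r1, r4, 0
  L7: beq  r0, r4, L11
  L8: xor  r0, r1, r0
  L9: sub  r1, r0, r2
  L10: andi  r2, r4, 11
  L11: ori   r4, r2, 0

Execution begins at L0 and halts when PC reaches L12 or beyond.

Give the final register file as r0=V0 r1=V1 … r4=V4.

r0=0 r1=65533 r2=11 r3=15 r4=11

[0] sub  r4, r4, r3  →  {r0:0, r1:13, r2:3, r3:15, r4:65525}
[1] slt  r0, r2, r1  →  {r0:0, r1:13, r2:3, r3:15, r4:65525}
[2] bne  r4, r0, L6  →  {r0:0, r1:13, r2:3, r3:15, r4:65525}  ⟨branch taken⟩
[3] xor  r4, r0, r3  →  {r0:0, r1:13, r2:3, r3:15, r4:15}
[6] ori   r1, r4, 0  →  {r0:0, r1:15, r2:3, r3:15, r4:15}
[7] beq  r0, r4, L11  →  {r0:0, r1:15, r2:3, r3:15, r4:15}  ⟨branch fallthrough⟩
[8] xor  r0, r1, r0  →  {r0:0, r1:15, r2:3, r3:15, r4:15}
[9] sub  r1, r0, r2  →  {r0:0, r1:65533, r2:3, r3:15, r4:15}
[10] andi  r2, r4, 11  →  {r0:0, r1:65533, r2:11, r3:15, r4:15}
[11] ori   r4, r2, 0  →  {r0:0, r1:65533, r2:11, r3:15, r4:11}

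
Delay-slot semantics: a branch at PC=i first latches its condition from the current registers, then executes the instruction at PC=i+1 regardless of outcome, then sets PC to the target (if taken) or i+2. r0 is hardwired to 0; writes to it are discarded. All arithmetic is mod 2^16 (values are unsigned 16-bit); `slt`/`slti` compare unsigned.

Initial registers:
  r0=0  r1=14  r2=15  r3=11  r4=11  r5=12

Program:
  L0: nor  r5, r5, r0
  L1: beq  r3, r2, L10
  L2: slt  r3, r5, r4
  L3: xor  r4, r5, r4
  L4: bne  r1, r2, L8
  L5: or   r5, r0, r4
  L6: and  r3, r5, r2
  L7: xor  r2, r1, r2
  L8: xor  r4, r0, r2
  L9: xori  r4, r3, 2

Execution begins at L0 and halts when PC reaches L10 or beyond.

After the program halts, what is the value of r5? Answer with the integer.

[0] nor  r5, r5, r0  →  {r0:0, r1:14, r2:15, r3:11, r4:11, r5:65523}
[1] beq  r3, r2, L10  →  {r0:0, r1:14, r2:15, r3:11, r4:11, r5:65523}  ⟨branch fallthrough⟩
[2] slt  r3, r5, r4  →  {r0:0, r1:14, r2:15, r3:0, r4:11, r5:65523}
[3] xor  r4, r5, r4  →  {r0:0, r1:14, r2:15, r3:0, r4:65528, r5:65523}
[4] bne  r1, r2, L8  →  {r0:0, r1:14, r2:15, r3:0, r4:65528, r5:65523}  ⟨branch taken⟩
[5] or   r5, r0, r4  →  {r0:0, r1:14, r2:15, r3:0, r4:65528, r5:65528}
[8] xor  r4, r0, r2  →  {r0:0, r1:14, r2:15, r3:0, r4:15, r5:65528}
[9] xori  r4, r3, 2  →  {r0:0, r1:14, r2:15, r3:0, r4:2, r5:65528}

65528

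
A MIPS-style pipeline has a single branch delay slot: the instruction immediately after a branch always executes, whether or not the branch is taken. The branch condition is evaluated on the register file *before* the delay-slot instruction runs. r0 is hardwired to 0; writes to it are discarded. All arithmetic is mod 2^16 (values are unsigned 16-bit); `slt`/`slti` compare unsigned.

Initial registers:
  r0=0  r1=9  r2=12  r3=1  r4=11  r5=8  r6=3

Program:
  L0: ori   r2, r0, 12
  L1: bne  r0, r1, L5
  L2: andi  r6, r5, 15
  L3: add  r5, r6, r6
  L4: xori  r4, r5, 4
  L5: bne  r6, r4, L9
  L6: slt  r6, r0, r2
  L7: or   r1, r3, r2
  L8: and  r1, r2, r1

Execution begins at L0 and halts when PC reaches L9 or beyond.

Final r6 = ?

  step pc=0: ori   r2, r0, 12  regs=(0,9,12,1,11,8,3)
  step pc=1: bne  r0, r1, L5  cond=T  regs=(0,9,12,1,11,8,3)
  step pc=2: andi  r6, r5, 15  regs=(0,9,12,1,11,8,8)
  step pc=5: bne  r6, r4, L9  cond=T  regs=(0,9,12,1,11,8,8)
  step pc=6: slt  r6, r0, r2  regs=(0,9,12,1,11,8,1)

1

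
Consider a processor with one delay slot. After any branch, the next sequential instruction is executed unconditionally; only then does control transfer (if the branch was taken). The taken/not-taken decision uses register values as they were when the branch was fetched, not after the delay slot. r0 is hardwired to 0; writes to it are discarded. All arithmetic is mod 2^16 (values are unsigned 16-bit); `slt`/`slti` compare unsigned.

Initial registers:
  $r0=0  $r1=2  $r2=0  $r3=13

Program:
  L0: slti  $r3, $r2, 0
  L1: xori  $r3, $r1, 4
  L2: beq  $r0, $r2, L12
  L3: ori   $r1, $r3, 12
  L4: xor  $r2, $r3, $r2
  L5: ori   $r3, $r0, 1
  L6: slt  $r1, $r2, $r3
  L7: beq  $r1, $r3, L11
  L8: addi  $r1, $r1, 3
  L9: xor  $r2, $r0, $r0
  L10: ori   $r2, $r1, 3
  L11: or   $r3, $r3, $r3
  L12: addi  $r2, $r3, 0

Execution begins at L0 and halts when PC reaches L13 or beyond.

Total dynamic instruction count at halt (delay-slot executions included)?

[0] slti  $r3, $r2, 0  →  {$r0:0, $r1:2, $r2:0, $r3:0}
[1] xori  $r3, $r1, 4  →  {$r0:0, $r1:2, $r2:0, $r3:6}
[2] beq  $r0, $r2, L12  →  {$r0:0, $r1:2, $r2:0, $r3:6}  ⟨branch taken⟩
[3] ori   $r1, $r3, 12  →  {$r0:0, $r1:14, $r2:0, $r3:6}
[12] addi  $r2, $r3, 0  →  {$r0:0, $r1:14, $r2:6, $r3:6}

5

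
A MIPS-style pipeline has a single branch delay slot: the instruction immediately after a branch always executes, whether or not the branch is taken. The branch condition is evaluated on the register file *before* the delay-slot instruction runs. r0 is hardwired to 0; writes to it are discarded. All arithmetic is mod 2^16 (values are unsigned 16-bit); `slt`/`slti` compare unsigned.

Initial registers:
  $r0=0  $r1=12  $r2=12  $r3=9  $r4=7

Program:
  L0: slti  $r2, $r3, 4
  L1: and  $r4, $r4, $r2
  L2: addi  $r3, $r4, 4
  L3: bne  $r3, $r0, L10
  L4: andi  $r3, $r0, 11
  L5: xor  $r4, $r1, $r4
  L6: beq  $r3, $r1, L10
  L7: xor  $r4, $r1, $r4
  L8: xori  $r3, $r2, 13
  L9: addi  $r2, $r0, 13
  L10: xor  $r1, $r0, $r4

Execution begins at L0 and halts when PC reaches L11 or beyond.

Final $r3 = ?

0

#0 slti  $r2, $r3, 4 ; 0/12/0/9/7
#1 and  $r4, $r4, $r2 ; 0/12/0/9/0
#2 addi  $r3, $r4, 4 ; 0/12/0/4/0
#3 bne  $r3, $r0, L10 ; 0/12/0/4/0 ; →target
#4 andi  $r3, $r0, 11 ; 0/12/0/0/0
#10 xor  $r1, $r0, $r4 ; 0/0/0/0/0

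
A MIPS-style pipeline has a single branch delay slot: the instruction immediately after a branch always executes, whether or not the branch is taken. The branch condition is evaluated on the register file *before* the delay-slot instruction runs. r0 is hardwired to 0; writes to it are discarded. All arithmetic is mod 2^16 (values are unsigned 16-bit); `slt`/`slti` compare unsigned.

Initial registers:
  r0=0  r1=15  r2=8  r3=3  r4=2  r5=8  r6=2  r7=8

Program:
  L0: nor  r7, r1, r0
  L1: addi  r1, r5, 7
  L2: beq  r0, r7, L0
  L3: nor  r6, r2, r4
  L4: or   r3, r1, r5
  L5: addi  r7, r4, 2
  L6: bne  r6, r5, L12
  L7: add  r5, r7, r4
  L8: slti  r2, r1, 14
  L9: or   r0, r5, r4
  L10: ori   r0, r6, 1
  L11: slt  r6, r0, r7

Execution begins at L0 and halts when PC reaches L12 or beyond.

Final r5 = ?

PC=0  nor  r7, r1, r0        | r0=0 r1=15 r2=8 r3=3 r4=2 r5=8 r6=2 r7=65520
PC=1  addi  r1, r5, 7        | r0=0 r1=15 r2=8 r3=3 r4=2 r5=8 r6=2 r7=65520
PC=2  beq  r0, r7, L0        | r0=0 r1=15 r2=8 r3=3 r4=2 r5=8 r6=2 r7=65520  [not taken]
PC=3  nor  r6, r2, r4        | r0=0 r1=15 r2=8 r3=3 r4=2 r5=8 r6=65525 r7=65520
PC=4  or   r3, r1, r5        | r0=0 r1=15 r2=8 r3=15 r4=2 r5=8 r6=65525 r7=65520
PC=5  addi  r7, r4, 2        | r0=0 r1=15 r2=8 r3=15 r4=2 r5=8 r6=65525 r7=4
PC=6  bne  r6, r5, L12       | r0=0 r1=15 r2=8 r3=15 r4=2 r5=8 r6=65525 r7=4  [TAKEN]
PC=7  add  r5, r7, r4        | r0=0 r1=15 r2=8 r3=15 r4=2 r5=6 r6=65525 r7=4

6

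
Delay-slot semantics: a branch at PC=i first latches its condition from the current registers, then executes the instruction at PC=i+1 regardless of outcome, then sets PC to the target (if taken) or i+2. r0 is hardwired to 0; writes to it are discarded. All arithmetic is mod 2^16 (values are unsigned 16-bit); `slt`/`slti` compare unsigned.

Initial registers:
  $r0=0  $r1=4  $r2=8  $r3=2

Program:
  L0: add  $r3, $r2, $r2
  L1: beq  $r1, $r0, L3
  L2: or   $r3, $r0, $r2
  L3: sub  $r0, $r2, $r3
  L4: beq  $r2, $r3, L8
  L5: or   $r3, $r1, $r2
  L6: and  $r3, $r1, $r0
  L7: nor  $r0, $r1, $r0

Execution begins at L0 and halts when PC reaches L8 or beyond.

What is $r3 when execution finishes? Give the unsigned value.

[0] add  $r3, $r2, $r2  →  {$r0:0, $r1:4, $r2:8, $r3:16}
[1] beq  $r1, $r0, L3  →  {$r0:0, $r1:4, $r2:8, $r3:16}  ⟨branch fallthrough⟩
[2] or   $r3, $r0, $r2  →  {$r0:0, $r1:4, $r2:8, $r3:8}
[3] sub  $r0, $r2, $r3  →  {$r0:0, $r1:4, $r2:8, $r3:8}
[4] beq  $r2, $r3, L8  →  {$r0:0, $r1:4, $r2:8, $r3:8}  ⟨branch taken⟩
[5] or   $r3, $r1, $r2  →  {$r0:0, $r1:4, $r2:8, $r3:12}

12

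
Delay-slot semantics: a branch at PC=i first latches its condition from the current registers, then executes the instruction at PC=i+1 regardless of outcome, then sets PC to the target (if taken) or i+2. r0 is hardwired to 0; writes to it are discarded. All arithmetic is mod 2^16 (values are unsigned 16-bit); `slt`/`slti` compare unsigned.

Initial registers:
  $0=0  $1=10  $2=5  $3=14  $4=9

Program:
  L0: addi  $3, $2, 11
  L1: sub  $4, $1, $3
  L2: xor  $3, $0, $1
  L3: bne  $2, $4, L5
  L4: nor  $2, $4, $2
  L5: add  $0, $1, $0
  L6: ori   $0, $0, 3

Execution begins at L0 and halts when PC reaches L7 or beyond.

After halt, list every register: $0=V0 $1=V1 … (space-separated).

#0 addi  $3, $2, 11 ; 0/10/5/16/9
#1 sub  $4, $1, $3 ; 0/10/5/16/65530
#2 xor  $3, $0, $1 ; 0/10/5/10/65530
#3 bne  $2, $4, L5 ; 0/10/5/10/65530 ; →target
#4 nor  $2, $4, $2 ; 0/10/0/10/65530
#5 add  $0, $1, $0 ; 0/10/0/10/65530
#6 ori   $0, $0, 3 ; 0/10/0/10/65530

$0=0 $1=10 $2=0 $3=10 $4=65530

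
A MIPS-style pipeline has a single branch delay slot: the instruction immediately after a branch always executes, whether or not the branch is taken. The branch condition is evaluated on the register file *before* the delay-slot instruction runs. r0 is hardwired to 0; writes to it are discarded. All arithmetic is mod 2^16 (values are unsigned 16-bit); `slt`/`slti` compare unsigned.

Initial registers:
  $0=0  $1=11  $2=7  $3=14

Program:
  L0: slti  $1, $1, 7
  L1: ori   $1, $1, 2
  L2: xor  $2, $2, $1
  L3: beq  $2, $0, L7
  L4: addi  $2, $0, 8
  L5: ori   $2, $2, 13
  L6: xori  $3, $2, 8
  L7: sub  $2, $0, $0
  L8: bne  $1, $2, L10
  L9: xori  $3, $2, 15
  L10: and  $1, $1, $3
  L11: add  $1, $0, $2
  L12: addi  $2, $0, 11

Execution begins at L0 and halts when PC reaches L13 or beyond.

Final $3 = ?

15

[0] slti  $1, $1, 7  →  {$0:0, $1:0, $2:7, $3:14}
[1] ori   $1, $1, 2  →  {$0:0, $1:2, $2:7, $3:14}
[2] xor  $2, $2, $1  →  {$0:0, $1:2, $2:5, $3:14}
[3] beq  $2, $0, L7  →  {$0:0, $1:2, $2:5, $3:14}  ⟨branch fallthrough⟩
[4] addi  $2, $0, 8  →  {$0:0, $1:2, $2:8, $3:14}
[5] ori   $2, $2, 13  →  {$0:0, $1:2, $2:13, $3:14}
[6] xori  $3, $2, 8  →  {$0:0, $1:2, $2:13, $3:5}
[7] sub  $2, $0, $0  →  {$0:0, $1:2, $2:0, $3:5}
[8] bne  $1, $2, L10  →  {$0:0, $1:2, $2:0, $3:5}  ⟨branch taken⟩
[9] xori  $3, $2, 15  →  {$0:0, $1:2, $2:0, $3:15}
[10] and  $1, $1, $3  →  {$0:0, $1:2, $2:0, $3:15}
[11] add  $1, $0, $2  →  {$0:0, $1:0, $2:0, $3:15}
[12] addi  $2, $0, 11  →  {$0:0, $1:0, $2:11, $3:15}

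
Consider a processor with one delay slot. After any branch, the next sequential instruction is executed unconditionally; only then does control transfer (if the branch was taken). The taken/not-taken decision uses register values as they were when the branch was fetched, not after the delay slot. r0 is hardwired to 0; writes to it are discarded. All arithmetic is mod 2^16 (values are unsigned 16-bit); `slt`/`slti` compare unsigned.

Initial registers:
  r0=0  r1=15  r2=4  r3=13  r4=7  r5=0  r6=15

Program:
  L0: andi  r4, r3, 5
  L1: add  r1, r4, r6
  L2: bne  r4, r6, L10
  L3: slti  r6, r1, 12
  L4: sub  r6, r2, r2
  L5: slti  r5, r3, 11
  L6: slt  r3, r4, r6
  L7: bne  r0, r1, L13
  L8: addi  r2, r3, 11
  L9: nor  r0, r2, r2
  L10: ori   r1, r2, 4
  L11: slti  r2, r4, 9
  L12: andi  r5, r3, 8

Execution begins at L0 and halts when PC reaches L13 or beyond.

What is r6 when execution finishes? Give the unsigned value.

0

PC=0  andi  r4, r3, 5        | r0=0 r1=15 r2=4 r3=13 r4=5 r5=0 r6=15
PC=1  add  r1, r4, r6        | r0=0 r1=20 r2=4 r3=13 r4=5 r5=0 r6=15
PC=2  bne  r4, r6, L10       | r0=0 r1=20 r2=4 r3=13 r4=5 r5=0 r6=15  [TAKEN]
PC=3  slti  r6, r1, 12       | r0=0 r1=20 r2=4 r3=13 r4=5 r5=0 r6=0
PC=10 ori   r1, r2, 4        | r0=0 r1=4 r2=4 r3=13 r4=5 r5=0 r6=0
PC=11 slti  r2, r4, 9        | r0=0 r1=4 r2=1 r3=13 r4=5 r5=0 r6=0
PC=12 andi  r5, r3, 8        | r0=0 r1=4 r2=1 r3=13 r4=5 r5=8 r6=0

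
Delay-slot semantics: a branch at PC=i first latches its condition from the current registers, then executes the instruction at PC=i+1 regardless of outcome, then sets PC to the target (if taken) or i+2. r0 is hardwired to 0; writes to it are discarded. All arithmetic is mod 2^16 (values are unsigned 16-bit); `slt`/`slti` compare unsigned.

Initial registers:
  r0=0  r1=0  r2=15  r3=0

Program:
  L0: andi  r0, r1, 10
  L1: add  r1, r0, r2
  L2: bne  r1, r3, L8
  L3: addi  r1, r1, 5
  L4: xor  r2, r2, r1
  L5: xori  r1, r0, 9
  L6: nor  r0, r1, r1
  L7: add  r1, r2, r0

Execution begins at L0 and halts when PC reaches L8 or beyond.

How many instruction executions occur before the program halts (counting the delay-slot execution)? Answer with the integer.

[0] andi  r0, r1, 10  →  {r0:0, r1:0, r2:15, r3:0}
[1] add  r1, r0, r2  →  {r0:0, r1:15, r2:15, r3:0}
[2] bne  r1, r3, L8  →  {r0:0, r1:15, r2:15, r3:0}  ⟨branch taken⟩
[3] addi  r1, r1, 5  →  {r0:0, r1:20, r2:15, r3:0}

4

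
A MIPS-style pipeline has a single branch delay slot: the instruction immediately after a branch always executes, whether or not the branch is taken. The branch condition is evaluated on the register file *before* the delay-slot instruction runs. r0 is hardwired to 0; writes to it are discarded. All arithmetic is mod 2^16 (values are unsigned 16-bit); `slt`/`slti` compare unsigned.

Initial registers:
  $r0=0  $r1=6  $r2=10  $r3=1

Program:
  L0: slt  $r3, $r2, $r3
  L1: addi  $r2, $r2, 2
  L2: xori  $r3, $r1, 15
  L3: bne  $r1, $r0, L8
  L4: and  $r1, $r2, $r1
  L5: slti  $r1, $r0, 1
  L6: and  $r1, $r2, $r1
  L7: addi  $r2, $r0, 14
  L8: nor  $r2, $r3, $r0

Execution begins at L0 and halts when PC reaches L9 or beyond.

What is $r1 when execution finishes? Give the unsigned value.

  step pc=0: slt  $r3, $r2, $r3  regs=(0,6,10,0)
  step pc=1: addi  $r2, $r2, 2  regs=(0,6,12,0)
  step pc=2: xori  $r3, $r1, 15  regs=(0,6,12,9)
  step pc=3: bne  $r1, $r0, L8  cond=T  regs=(0,6,12,9)
  step pc=4: and  $r1, $r2, $r1  regs=(0,4,12,9)
  step pc=8: nor  $r2, $r3, $r0  regs=(0,4,65526,9)

4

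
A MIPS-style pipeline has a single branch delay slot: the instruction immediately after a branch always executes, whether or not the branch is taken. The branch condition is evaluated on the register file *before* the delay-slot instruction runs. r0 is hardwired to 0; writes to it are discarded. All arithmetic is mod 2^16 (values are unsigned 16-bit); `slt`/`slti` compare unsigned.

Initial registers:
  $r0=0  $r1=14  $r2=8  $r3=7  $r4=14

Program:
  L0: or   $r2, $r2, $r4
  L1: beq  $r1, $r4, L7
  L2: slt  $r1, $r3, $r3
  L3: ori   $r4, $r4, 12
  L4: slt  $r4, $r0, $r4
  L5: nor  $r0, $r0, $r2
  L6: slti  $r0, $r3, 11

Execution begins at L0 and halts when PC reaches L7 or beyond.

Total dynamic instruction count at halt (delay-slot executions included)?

[0] or   $r2, $r2, $r4  →  {$r0:0, $r1:14, $r2:14, $r3:7, $r4:14}
[1] beq  $r1, $r4, L7  →  {$r0:0, $r1:14, $r2:14, $r3:7, $r4:14}  ⟨branch taken⟩
[2] slt  $r1, $r3, $r3  →  {$r0:0, $r1:0, $r2:14, $r3:7, $r4:14}

3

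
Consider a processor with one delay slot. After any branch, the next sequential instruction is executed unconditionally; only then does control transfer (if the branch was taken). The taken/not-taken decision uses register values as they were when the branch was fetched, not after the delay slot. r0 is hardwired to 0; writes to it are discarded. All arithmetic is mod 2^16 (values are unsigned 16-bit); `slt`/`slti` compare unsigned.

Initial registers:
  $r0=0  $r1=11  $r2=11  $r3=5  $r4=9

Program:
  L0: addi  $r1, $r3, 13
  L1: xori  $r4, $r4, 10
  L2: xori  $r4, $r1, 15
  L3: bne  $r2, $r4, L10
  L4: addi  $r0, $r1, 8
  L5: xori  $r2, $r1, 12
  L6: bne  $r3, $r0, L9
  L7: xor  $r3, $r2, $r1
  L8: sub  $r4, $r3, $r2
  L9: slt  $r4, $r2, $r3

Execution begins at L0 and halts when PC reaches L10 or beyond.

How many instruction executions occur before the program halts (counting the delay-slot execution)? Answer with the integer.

  step pc=0: addi  $r1, $r3, 13  regs=(0,18,11,5,9)
  step pc=1: xori  $r4, $r4, 10  regs=(0,18,11,5,3)
  step pc=2: xori  $r4, $r1, 15  regs=(0,18,11,5,29)
  step pc=3: bne  $r2, $r4, L10  cond=T  regs=(0,18,11,5,29)
  step pc=4: addi  $r0, $r1, 8  regs=(0,18,11,5,29)

5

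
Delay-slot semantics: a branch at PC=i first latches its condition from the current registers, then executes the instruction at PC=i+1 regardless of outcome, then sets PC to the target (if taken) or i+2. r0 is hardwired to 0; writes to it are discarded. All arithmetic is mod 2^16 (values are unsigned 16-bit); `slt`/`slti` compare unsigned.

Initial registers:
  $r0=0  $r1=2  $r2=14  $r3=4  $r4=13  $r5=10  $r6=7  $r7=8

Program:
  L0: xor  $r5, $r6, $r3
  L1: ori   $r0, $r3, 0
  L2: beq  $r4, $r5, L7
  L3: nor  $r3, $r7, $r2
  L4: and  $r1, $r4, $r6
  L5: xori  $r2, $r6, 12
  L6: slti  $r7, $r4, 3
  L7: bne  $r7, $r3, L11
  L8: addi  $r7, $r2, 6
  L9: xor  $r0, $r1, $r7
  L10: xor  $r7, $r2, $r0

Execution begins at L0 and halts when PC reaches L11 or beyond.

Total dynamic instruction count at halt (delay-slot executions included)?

9

PC=0  xor  $r5, $r6, $r3     | $r0=0 $r1=2 $r2=14 $r3=4 $r4=13 $r5=3 $r6=7 $r7=8
PC=1  ori   $r0, $r3, 0      | $r0=0 $r1=2 $r2=14 $r3=4 $r4=13 $r5=3 $r6=7 $r7=8
PC=2  beq  $r4, $r5, L7      | $r0=0 $r1=2 $r2=14 $r3=4 $r4=13 $r5=3 $r6=7 $r7=8  [not taken]
PC=3  nor  $r3, $r7, $r2     | $r0=0 $r1=2 $r2=14 $r3=65521 $r4=13 $r5=3 $r6=7 $r7=8
PC=4  and  $r1, $r4, $r6     | $r0=0 $r1=5 $r2=14 $r3=65521 $r4=13 $r5=3 $r6=7 $r7=8
PC=5  xori  $r2, $r6, 12     | $r0=0 $r1=5 $r2=11 $r3=65521 $r4=13 $r5=3 $r6=7 $r7=8
PC=6  slti  $r7, $r4, 3      | $r0=0 $r1=5 $r2=11 $r3=65521 $r4=13 $r5=3 $r6=7 $r7=0
PC=7  bne  $r7, $r3, L11     | $r0=0 $r1=5 $r2=11 $r3=65521 $r4=13 $r5=3 $r6=7 $r7=0  [TAKEN]
PC=8  addi  $r7, $r2, 6      | $r0=0 $r1=5 $r2=11 $r3=65521 $r4=13 $r5=3 $r6=7 $r7=17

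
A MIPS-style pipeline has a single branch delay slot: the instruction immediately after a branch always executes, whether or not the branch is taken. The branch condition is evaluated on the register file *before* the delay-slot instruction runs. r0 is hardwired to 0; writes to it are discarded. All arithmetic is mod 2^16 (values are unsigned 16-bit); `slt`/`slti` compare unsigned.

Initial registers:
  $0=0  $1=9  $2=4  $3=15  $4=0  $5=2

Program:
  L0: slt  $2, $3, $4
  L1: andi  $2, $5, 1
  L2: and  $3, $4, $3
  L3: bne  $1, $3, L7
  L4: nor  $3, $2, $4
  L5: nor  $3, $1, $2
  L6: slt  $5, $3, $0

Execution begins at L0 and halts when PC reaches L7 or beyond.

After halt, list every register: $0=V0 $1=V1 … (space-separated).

$0=0 $1=9 $2=0 $3=65535 $4=0 $5=2

#0 slt  $2, $3, $4 ; 0/9/0/15/0/2
#1 andi  $2, $5, 1 ; 0/9/0/15/0/2
#2 and  $3, $4, $3 ; 0/9/0/0/0/2
#3 bne  $1, $3, L7 ; 0/9/0/0/0/2 ; →target
#4 nor  $3, $2, $4 ; 0/9/0/65535/0/2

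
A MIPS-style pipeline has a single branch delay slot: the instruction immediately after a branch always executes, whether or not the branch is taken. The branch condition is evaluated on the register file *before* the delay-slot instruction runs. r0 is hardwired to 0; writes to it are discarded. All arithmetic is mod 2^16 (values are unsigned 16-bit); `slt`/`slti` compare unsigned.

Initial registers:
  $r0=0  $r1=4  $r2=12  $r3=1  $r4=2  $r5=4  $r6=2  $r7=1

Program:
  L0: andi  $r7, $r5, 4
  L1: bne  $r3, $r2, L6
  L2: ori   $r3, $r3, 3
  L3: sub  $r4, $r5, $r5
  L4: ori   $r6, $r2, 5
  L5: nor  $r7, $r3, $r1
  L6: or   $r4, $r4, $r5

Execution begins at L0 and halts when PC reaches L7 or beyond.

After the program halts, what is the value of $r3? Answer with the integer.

PC=0  andi  $r7, $r5, 4      | $r0=0 $r1=4 $r2=12 $r3=1 $r4=2 $r5=4 $r6=2 $r7=4
PC=1  bne  $r3, $r2, L6      | $r0=0 $r1=4 $r2=12 $r3=1 $r4=2 $r5=4 $r6=2 $r7=4  [TAKEN]
PC=2  ori   $r3, $r3, 3      | $r0=0 $r1=4 $r2=12 $r3=3 $r4=2 $r5=4 $r6=2 $r7=4
PC=6  or   $r4, $r4, $r5     | $r0=0 $r1=4 $r2=12 $r3=3 $r4=6 $r5=4 $r6=2 $r7=4

3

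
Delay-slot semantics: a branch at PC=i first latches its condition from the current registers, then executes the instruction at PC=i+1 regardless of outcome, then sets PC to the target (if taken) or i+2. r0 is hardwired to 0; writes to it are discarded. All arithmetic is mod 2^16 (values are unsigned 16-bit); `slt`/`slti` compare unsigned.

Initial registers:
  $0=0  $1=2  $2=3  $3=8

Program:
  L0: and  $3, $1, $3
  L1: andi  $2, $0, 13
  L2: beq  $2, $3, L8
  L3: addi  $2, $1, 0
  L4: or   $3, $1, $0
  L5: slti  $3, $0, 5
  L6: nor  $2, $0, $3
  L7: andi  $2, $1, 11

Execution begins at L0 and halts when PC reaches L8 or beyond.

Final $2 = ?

[0] and  $3, $1, $3  →  {$0:0, $1:2, $2:3, $3:0}
[1] andi  $2, $0, 13  →  {$0:0, $1:2, $2:0, $3:0}
[2] beq  $2, $3, L8  →  {$0:0, $1:2, $2:0, $3:0}  ⟨branch taken⟩
[3] addi  $2, $1, 0  →  {$0:0, $1:2, $2:2, $3:0}

2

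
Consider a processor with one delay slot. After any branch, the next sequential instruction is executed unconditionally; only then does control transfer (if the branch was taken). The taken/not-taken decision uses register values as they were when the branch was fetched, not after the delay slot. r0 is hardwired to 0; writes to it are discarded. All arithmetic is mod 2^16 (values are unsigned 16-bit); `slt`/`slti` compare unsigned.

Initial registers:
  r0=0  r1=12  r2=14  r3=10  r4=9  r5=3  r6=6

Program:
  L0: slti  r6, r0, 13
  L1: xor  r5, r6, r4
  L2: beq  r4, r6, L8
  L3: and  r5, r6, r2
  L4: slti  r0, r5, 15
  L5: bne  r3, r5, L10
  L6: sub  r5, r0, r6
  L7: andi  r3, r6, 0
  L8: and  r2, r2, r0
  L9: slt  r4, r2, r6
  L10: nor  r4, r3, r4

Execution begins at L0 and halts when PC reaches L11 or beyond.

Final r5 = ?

65535

PC=0  slti  r6, r0, 13       | r0=0 r1=12 r2=14 r3=10 r4=9 r5=3 r6=1
PC=1  xor  r5, r6, r4        | r0=0 r1=12 r2=14 r3=10 r4=9 r5=8 r6=1
PC=2  beq  r4, r6, L8        | r0=0 r1=12 r2=14 r3=10 r4=9 r5=8 r6=1  [not taken]
PC=3  and  r5, r6, r2        | r0=0 r1=12 r2=14 r3=10 r4=9 r5=0 r6=1
PC=4  slti  r0, r5, 15       | r0=0 r1=12 r2=14 r3=10 r4=9 r5=0 r6=1
PC=5  bne  r3, r5, L10       | r0=0 r1=12 r2=14 r3=10 r4=9 r5=0 r6=1  [TAKEN]
PC=6  sub  r5, r0, r6        | r0=0 r1=12 r2=14 r3=10 r4=9 r5=65535 r6=1
PC=10 nor  r4, r3, r4        | r0=0 r1=12 r2=14 r3=10 r4=65524 r5=65535 r6=1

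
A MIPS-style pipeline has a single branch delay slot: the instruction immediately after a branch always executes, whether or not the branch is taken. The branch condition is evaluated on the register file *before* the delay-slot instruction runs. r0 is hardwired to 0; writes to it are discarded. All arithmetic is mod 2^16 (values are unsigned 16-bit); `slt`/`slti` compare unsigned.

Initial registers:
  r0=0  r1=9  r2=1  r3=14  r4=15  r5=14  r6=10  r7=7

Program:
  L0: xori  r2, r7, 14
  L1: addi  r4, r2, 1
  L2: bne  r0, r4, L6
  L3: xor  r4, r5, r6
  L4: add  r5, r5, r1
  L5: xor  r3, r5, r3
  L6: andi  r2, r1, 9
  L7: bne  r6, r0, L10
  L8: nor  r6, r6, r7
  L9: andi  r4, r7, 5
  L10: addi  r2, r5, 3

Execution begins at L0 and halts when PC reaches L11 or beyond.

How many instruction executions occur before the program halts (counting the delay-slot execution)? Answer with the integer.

  step pc=0: xori  r2, r7, 14  regs=(0,9,9,14,15,14,10,7)
  step pc=1: addi  r4, r2, 1  regs=(0,9,9,14,10,14,10,7)
  step pc=2: bne  r0, r4, L6  cond=T  regs=(0,9,9,14,10,14,10,7)
  step pc=3: xor  r4, r5, r6  regs=(0,9,9,14,4,14,10,7)
  step pc=6: andi  r2, r1, 9  regs=(0,9,9,14,4,14,10,7)
  step pc=7: bne  r6, r0, L10  cond=T  regs=(0,9,9,14,4,14,10,7)
  step pc=8: nor  r6, r6, r7  regs=(0,9,9,14,4,14,65520,7)
  step pc=10: addi  r2, r5, 3  regs=(0,9,17,14,4,14,65520,7)

8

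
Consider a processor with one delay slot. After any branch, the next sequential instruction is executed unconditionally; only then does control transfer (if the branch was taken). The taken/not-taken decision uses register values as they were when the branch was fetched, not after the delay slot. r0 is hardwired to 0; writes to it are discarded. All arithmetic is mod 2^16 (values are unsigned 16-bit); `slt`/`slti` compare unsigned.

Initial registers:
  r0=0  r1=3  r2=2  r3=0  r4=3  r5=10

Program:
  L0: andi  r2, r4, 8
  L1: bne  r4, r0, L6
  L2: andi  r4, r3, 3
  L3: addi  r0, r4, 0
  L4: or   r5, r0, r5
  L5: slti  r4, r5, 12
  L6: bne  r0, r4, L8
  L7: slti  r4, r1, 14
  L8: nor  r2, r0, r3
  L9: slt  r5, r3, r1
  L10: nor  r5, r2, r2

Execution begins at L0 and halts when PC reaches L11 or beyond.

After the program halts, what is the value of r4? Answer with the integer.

  step pc=0: andi  r2, r4, 8  regs=(0,3,0,0,3,10)
  step pc=1: bne  r4, r0, L6  cond=T  regs=(0,3,0,0,3,10)
  step pc=2: andi  r4, r3, 3  regs=(0,3,0,0,0,10)
  step pc=6: bne  r0, r4, L8  cond=F  regs=(0,3,0,0,0,10)
  step pc=7: slti  r4, r1, 14  regs=(0,3,0,0,1,10)
  step pc=8: nor  r2, r0, r3  regs=(0,3,65535,0,1,10)
  step pc=9: slt  r5, r3, r1  regs=(0,3,65535,0,1,1)
  step pc=10: nor  r5, r2, r2  regs=(0,3,65535,0,1,0)

1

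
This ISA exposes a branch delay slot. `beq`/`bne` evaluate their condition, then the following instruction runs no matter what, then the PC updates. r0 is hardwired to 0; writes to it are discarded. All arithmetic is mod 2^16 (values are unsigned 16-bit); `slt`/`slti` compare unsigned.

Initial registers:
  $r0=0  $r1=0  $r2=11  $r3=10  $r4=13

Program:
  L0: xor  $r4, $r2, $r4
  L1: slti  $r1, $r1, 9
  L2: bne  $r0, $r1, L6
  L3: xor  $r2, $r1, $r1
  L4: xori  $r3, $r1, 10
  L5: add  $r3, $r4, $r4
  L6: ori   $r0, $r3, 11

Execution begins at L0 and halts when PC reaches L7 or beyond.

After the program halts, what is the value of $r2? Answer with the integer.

PC=0  xor  $r4, $r2, $r4     | $r0=0 $r1=0 $r2=11 $r3=10 $r4=6
PC=1  slti  $r1, $r1, 9      | $r0=0 $r1=1 $r2=11 $r3=10 $r4=6
PC=2  bne  $r0, $r1, L6      | $r0=0 $r1=1 $r2=11 $r3=10 $r4=6  [TAKEN]
PC=3  xor  $r2, $r1, $r1     | $r0=0 $r1=1 $r2=0 $r3=10 $r4=6
PC=6  ori   $r0, $r3, 11     | $r0=0 $r1=1 $r2=0 $r3=10 $r4=6

0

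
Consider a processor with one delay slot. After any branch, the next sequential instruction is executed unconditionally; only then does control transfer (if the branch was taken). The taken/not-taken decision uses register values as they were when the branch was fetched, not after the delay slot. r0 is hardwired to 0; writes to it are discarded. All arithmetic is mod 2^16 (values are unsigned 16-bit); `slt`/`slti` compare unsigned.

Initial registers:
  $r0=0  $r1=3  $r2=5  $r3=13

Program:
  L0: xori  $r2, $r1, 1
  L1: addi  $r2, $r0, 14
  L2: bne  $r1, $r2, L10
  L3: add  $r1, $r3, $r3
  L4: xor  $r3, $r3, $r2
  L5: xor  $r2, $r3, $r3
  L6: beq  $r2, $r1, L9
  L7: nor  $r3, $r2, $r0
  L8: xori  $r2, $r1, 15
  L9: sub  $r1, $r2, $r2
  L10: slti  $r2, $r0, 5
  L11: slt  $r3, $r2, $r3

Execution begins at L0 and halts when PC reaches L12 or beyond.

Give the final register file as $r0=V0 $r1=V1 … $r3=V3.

PC=0  xori  $r2, $r1, 1      | $r0=0 $r1=3 $r2=2 $r3=13
PC=1  addi  $r2, $r0, 14     | $r0=0 $r1=3 $r2=14 $r3=13
PC=2  bne  $r1, $r2, L10     | $r0=0 $r1=3 $r2=14 $r3=13  [TAKEN]
PC=3  add  $r1, $r3, $r3     | $r0=0 $r1=26 $r2=14 $r3=13
PC=10 slti  $r2, $r0, 5      | $r0=0 $r1=26 $r2=1 $r3=13
PC=11 slt  $r3, $r2, $r3     | $r0=0 $r1=26 $r2=1 $r3=1

$r0=0 $r1=26 $r2=1 $r3=1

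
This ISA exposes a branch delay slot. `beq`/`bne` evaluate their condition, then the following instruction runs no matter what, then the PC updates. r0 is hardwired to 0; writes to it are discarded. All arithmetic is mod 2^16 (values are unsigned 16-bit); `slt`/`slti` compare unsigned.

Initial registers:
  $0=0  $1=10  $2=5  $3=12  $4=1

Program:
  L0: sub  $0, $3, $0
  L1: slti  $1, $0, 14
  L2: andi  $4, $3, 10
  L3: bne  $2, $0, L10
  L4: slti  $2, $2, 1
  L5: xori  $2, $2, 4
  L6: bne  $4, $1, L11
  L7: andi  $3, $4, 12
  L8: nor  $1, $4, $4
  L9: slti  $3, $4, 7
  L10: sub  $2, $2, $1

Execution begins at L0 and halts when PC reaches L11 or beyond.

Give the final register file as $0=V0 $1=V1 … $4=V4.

$0=0 $1=1 $2=65535 $3=12 $4=8

[0] sub  $0, $3, $0  →  {$0:0, $1:10, $2:5, $3:12, $4:1}
[1] slti  $1, $0, 14  →  {$0:0, $1:1, $2:5, $3:12, $4:1}
[2] andi  $4, $3, 10  →  {$0:0, $1:1, $2:5, $3:12, $4:8}
[3] bne  $2, $0, L10  →  {$0:0, $1:1, $2:5, $3:12, $4:8}  ⟨branch taken⟩
[4] slti  $2, $2, 1  →  {$0:0, $1:1, $2:0, $3:12, $4:8}
[10] sub  $2, $2, $1  →  {$0:0, $1:1, $2:65535, $3:12, $4:8}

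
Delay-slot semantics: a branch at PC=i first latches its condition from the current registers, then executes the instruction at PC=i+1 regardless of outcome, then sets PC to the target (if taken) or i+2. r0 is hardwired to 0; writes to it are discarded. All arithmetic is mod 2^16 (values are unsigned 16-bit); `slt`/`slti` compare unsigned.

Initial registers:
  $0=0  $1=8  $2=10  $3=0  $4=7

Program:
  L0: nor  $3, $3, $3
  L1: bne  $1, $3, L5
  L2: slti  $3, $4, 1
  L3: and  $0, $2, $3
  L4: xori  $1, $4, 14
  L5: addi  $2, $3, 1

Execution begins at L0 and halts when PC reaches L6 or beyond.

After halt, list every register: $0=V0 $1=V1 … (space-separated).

$0=0 $1=8 $2=1 $3=0 $4=7

[0] nor  $3, $3, $3  →  {$0:0, $1:8, $2:10, $3:65535, $4:7}
[1] bne  $1, $3, L5  →  {$0:0, $1:8, $2:10, $3:65535, $4:7}  ⟨branch taken⟩
[2] slti  $3, $4, 1  →  {$0:0, $1:8, $2:10, $3:0, $4:7}
[5] addi  $2, $3, 1  →  {$0:0, $1:8, $2:1, $3:0, $4:7}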